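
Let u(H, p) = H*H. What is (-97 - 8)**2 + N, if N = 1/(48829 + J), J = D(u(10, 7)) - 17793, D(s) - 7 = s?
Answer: 343351576/31143 ≈ 11025.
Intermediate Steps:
u(H, p) = H**2
D(s) = 7 + s
J = -17686 (J = (7 + 10**2) - 17793 = (7 + 100) - 17793 = 107 - 17793 = -17686)
N = 1/31143 (N = 1/(48829 - 17686) = 1/31143 ≈ 3.2110e-5)
(-97 - 8)**2 + N = (-97 - 8)**2 + 1/31143 = (-105)**2 + 1/31143 = 11025 + 1/31143 = 343351576/31143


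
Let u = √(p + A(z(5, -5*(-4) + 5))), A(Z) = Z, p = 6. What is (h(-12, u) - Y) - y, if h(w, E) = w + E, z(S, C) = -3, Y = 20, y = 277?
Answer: -309 + √3 ≈ -307.27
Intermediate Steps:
u = √3 (u = √(6 - 3) = √3 ≈ 1.7320)
h(w, E) = E + w
(h(-12, u) - Y) - y = ((√3 - 12) - 1*20) - 1*277 = ((-12 + √3) - 20) - 277 = (-32 + √3) - 277 = -309 + √3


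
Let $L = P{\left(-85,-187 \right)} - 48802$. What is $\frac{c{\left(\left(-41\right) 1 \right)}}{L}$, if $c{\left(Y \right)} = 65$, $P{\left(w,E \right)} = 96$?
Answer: $- \frac{65}{48706} \approx -0.0013345$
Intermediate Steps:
$L = -48706$ ($L = 96 - 48802 = -48706$)
$\frac{c{\left(\left(-41\right) 1 \right)}}{L} = \frac{65}{-48706} = 65 \left(- \frac{1}{48706}\right) = - \frac{65}{48706}$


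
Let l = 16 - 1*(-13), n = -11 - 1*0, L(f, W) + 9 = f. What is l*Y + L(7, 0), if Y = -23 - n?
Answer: -350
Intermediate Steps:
L(f, W) = -9 + f
n = -11 (n = -11 + 0 = -11)
Y = -12 (Y = -23 - 1*(-11) = -23 + 11 = -12)
l = 29 (l = 16 + 13 = 29)
l*Y + L(7, 0) = 29*(-12) + (-9 + 7) = -348 - 2 = -350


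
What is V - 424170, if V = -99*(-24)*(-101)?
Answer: -664146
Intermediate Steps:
V = -239976 (V = 2376*(-101) = -239976)
V - 424170 = -239976 - 424170 = -664146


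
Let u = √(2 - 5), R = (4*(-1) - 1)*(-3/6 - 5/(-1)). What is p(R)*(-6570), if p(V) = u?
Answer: -6570*I*√3 ≈ -11380.0*I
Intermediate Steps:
R = -45/2 (R = (-4 - 1)*(-3*⅙ - 5*(-1)) = -5*(-½ + 5) = -5*9/2 = -45/2 ≈ -22.500)
u = I*√3 (u = √(-3) = I*√3 ≈ 1.732*I)
p(V) = I*√3
p(R)*(-6570) = (I*√3)*(-6570) = -6570*I*√3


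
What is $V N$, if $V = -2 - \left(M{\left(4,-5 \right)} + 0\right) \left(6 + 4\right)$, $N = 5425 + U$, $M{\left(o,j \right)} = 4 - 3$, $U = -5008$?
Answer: $-5004$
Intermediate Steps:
$M{\left(o,j \right)} = 1$ ($M{\left(o,j \right)} = 4 - 3 = 1$)
$N = 417$ ($N = 5425 - 5008 = 417$)
$V = -12$ ($V = -2 - \left(1 + 0\right) \left(6 + 4\right) = -2 - 1 \cdot 10 = -2 - 10 = -12$)
$V N = \left(-12\right) 417 = -5004$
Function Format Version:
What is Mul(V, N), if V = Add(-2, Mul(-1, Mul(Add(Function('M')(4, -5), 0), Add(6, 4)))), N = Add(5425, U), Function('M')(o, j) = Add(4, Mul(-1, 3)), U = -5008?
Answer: -5004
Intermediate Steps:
Function('M')(o, j) = 1 (Function('M')(o, j) = Add(4, -3) = 1)
N = 417 (N = Add(5425, -5008) = 417)
V = -12 (V = Add(-2, Mul(-1, Mul(Add(1, 0), Add(6, 4)))) = Add(-2, Mul(-1, Mul(1, 10))) = Add(-2, Mul(-1, 10)) = Add(-2, -10) = -12)
Mul(V, N) = Mul(-12, 417) = -5004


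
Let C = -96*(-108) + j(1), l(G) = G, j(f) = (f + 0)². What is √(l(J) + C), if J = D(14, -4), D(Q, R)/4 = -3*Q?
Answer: 101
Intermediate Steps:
D(Q, R) = -12*Q (D(Q, R) = 4*(-3*Q) = -12*Q)
J = -168 (J = -12*14 = -168)
j(f) = f²
C = 10369 (C = -96*(-108) + 1² = 10368 + 1 = 10369)
√(l(J) + C) = √(-168 + 10369) = √10201 = 101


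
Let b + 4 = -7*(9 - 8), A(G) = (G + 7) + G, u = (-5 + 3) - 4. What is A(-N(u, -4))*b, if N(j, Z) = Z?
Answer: -165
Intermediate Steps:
u = -6 (u = -2 - 4 = -6)
A(G) = 7 + 2*G (A(G) = (7 + G) + G = 7 + 2*G)
b = -11 (b = -4 - 7*(9 - 8) = -4 - 7*1 = -4 - 7 = -11)
A(-N(u, -4))*b = (7 + 2*(-1*(-4)))*(-11) = (7 + 2*4)*(-11) = (7 + 8)*(-11) = 15*(-11) = -165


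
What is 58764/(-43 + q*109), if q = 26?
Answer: 58764/2791 ≈ 21.055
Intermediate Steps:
58764/(-43 + q*109) = 58764/(-43 + 26*109) = 58764/(-43 + 2834) = 58764/2791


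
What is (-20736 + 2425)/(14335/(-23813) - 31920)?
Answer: 436039843/760125295 ≈ 0.57364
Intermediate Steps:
(-20736 + 2425)/(14335/(-23813) - 31920) = -18311/(14335*(-1/23813) - 31920) = -18311/(-14335/23813 - 31920) = -18311/(-760125295/23813) = -18311*(-23813/760125295) = 436039843/760125295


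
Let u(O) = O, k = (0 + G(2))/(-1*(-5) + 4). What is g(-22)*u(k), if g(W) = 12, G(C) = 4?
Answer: 16/3 ≈ 5.3333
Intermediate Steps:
k = 4/9 (k = (0 + 4)/(-1*(-5) + 4) = 4/(5 + 4) = 4/9 ≈ 0.44444)
g(-22)*u(k) = 12*(4/9) = 16/3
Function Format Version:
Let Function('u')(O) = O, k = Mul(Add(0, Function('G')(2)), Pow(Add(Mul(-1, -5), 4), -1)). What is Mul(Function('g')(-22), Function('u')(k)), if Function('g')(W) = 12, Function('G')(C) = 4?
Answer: Rational(16, 3) ≈ 5.3333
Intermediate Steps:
k = Rational(4, 9) (k = Mul(Add(0, 4), Pow(Add(Mul(-1, -5), 4), -1)) = Mul(4, Pow(Add(5, 4), -1)) = Mul(4, Pow(9, -1)) = Mul(4, Rational(1, 9)) = Rational(4, 9) ≈ 0.44444)
Mul(Function('g')(-22), Function('u')(k)) = Mul(12, Rational(4, 9)) = Rational(16, 3)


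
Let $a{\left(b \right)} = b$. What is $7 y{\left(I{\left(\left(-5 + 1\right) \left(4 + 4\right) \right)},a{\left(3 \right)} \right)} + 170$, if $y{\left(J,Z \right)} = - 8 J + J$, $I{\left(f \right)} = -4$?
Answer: $366$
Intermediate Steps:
$y{\left(J,Z \right)} = - 7 J$
$7 y{\left(I{\left(\left(-5 + 1\right) \left(4 + 4\right) \right)},a{\left(3 \right)} \right)} + 170 = 7 \left(\left(-7\right) \left(-4\right)\right) + 170 = 7 \cdot 28 + 170 = 196 + 170 = 366$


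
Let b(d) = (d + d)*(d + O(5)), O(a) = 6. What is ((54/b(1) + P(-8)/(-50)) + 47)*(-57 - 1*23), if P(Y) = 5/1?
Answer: -28424/7 ≈ -4060.6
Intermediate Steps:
P(Y) = 5 (P(Y) = 5*1 = 5)
b(d) = 2*d*(6 + d) (b(d) = (d + d)*(d + 6) = (2*d)*(6 + d) = 2*d*(6 + d))
((54/b(1) + P(-8)/(-50)) + 47)*(-57 - 1*23) = ((54/((2*1*(6 + 1))) + 5/(-50)) + 47)*(-57 - 1*23) = ((54/((2*1*7)) + 5*(-1/50)) + 47)*(-57 - 23) = ((54/14 - ⅒) + 47)*(-80) = ((54*(1/14) - ⅒) + 47)*(-80) = ((27/7 - ⅒) + 47)*(-80) = (263/70 + 47)*(-80) = (3553/70)*(-80) = -28424/7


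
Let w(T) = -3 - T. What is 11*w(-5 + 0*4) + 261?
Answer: 283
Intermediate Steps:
11*w(-5 + 0*4) + 261 = 11*(-3 - (-5 + 0*4)) + 261 = 11*(-3 - (-5 + 0)) + 261 = 11*(-3 - 1*(-5)) + 261 = 11*(-3 + 5) + 261 = 11*2 + 261 = 22 + 261 = 283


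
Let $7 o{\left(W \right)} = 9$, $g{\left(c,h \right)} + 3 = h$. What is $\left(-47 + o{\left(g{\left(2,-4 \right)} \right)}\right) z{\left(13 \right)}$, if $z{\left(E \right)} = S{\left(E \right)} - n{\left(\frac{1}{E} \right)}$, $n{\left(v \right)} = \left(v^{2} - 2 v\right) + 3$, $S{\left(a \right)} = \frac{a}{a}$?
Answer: $\frac{100160}{1183} \approx 84.666$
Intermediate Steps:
$g{\left(c,h \right)} = -3 + h$
$S{\left(a \right)} = 1$
$o{\left(W \right)} = \frac{9}{7}$ ($o{\left(W \right)} = \frac{1}{7} \cdot 9 = \frac{9}{7}$)
$n{\left(v \right)} = 3 + v^{2} - 2 v$
$z{\left(E \right)} = -2 - \frac{1}{E^{2}} + \frac{2}{E}$ ($z{\left(E \right)} = 1 - \left(3 + \left(\frac{1}{E}\right)^{2} - \frac{2}{E}\right) = 1 - \left(3 + \frac{1}{E^{2}} - \frac{2}{E}\right) = -2 - \frac{1}{E^{2}} + \frac{2}{E}$)
$\left(-47 + o{\left(g{\left(2,-4 \right)} \right)}\right) z{\left(13 \right)} = \left(-47 + \frac{9}{7}\right) \left(-2 - \frac{1}{169} + \frac{2}{13}\right) = - \frac{320 \left(-2 - \frac{1}{169} + 2 \cdot \frac{1}{13}\right)}{7} = - \frac{320 \left(-2 - \frac{1}{169} + \frac{2}{13}\right)}{7} = \left(- \frac{320}{7}\right) \left(- \frac{313}{169}\right) = \frac{100160}{1183}$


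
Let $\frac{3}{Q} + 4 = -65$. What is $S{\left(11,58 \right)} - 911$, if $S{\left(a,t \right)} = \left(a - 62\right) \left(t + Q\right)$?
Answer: $- \frac{88936}{23} \approx -3866.8$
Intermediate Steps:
$Q = - \frac{1}{23}$ ($Q = \frac{3}{-4 - 65} = \frac{3}{-69} = 3 \left(- \frac{1}{69}\right) = - \frac{1}{23} \approx -0.043478$)
$S{\left(a,t \right)} = \left(-62 + a\right) \left(- \frac{1}{23} + t\right)$ ($S{\left(a,t \right)} = \left(a - 62\right) \left(t - \frac{1}{23}\right) = \left(-62 + a\right) \left(- \frac{1}{23} + t\right)$)
$S{\left(11,58 \right)} - 911 = \left(\frac{62}{23} - 3596 - \frac{11}{23} + 11 \cdot 58\right) - 911 = \left(\frac{62}{23} - 3596 - \frac{11}{23} + 638\right) - 911 = - \frac{67983}{23} - 911 = - \frac{88936}{23}$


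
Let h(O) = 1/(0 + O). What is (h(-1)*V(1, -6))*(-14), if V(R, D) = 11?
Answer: 154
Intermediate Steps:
h(O) = 1/O
(h(-1)*V(1, -6))*(-14) = (11/(-1))*(-14) = -1*11*(-14) = -11*(-14) = 154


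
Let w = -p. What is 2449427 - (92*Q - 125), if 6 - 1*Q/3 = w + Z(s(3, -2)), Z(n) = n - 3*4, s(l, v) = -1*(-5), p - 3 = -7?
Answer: 2447068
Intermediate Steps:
p = -4 (p = 3 - 7 = -4)
s(l, v) = 5
Z(n) = -12 + n (Z(n) = n - 12 = -12 + n)
w = 4 (w = -1*(-4) = 4)
Q = 27 (Q = 18 - 3*(4 + (-12 + 5)) = 18 - 3*(4 - 7) = 18 - 3*(-3) = 18 + 9 = 27)
2449427 - (92*Q - 125) = 2449427 - (92*27 - 125) = 2449427 - (2484 - 125) = 2449427 - 1*2359 = 2449427 - 2359 = 2447068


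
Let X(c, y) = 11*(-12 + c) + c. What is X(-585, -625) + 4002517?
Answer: 3995365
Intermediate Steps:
X(c, y) = -132 + 12*c (X(c, y) = (-132 + 11*c) + c = -132 + 12*c)
X(-585, -625) + 4002517 = (-132 + 12*(-585)) + 4002517 = (-132 - 7020) + 4002517 = -7152 + 4002517 = 3995365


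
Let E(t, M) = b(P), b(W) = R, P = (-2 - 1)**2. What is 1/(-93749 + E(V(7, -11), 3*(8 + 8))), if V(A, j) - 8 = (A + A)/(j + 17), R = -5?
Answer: -1/93754 ≈ -1.0666e-5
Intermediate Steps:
P = 9 (P = (-3)**2 = 9)
V(A, j) = 8 + 2*A/(17 + j) (V(A, j) = 8 + (A + A)/(j + 17) = 8 + (2*A)/(17 + j) = 8 + 2*A/(17 + j))
b(W) = -5
E(t, M) = -5
1/(-93749 + E(V(7, -11), 3*(8 + 8))) = 1/(-93749 - 5) = 1/(-93754) = -1/93754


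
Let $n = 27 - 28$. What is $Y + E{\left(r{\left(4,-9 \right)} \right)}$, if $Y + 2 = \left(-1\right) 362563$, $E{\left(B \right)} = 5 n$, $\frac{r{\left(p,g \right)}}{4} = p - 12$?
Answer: $-362570$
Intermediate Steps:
$r{\left(p,g \right)} = -48 + 4 p$ ($r{\left(p,g \right)} = 4 \left(p - 12\right) = 4 \left(-12 + p\right) = -48 + 4 p$)
$n = -1$ ($n = 27 - 28 = -1$)
$E{\left(B \right)} = -5$ ($E{\left(B \right)} = 5 \left(-1\right) = -5$)
$Y = -362565$ ($Y = -2 - 362563 = -362565$)
$Y + E{\left(r{\left(4,-9 \right)} \right)} = -362565 - 5 = -362570$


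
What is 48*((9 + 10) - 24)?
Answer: -240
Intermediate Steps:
48*((9 + 10) - 24) = 48*(19 - 24) = 48*(-5) = -240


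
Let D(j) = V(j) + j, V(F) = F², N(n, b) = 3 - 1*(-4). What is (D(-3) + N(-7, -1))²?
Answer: 169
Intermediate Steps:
N(n, b) = 7 (N(n, b) = 3 + 4 = 7)
D(j) = j + j² (D(j) = j² + j = j + j²)
(D(-3) + N(-7, -1))² = (-3*(1 - 3) + 7)² = (-3*(-2) + 7)² = (6 + 7)² = 13² = 169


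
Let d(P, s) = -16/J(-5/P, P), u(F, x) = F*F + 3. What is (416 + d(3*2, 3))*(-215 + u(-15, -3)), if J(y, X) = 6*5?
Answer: 81016/15 ≈ 5401.1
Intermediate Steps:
u(F, x) = 3 + F² (u(F, x) = F² + 3 = 3 + F²)
J(y, X) = 30
d(P, s) = -8/15 (d(P, s) = -16/30 = -16*1/30 = -8/15)
(416 + d(3*2, 3))*(-215 + u(-15, -3)) = (416 - 8/15)*(-215 + (3 + (-15)²)) = 6232*(-215 + (3 + 225))/15 = 6232*(-215 + 228)/15 = (6232/15)*13 = 81016/15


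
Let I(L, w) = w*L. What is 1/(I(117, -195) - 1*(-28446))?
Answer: 1/5631 ≈ 0.00017759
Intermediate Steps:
I(L, w) = L*w
1/(I(117, -195) - 1*(-28446)) = 1/(117*(-195) - 1*(-28446)) = 1/(-22815 + 28446) = 1/5631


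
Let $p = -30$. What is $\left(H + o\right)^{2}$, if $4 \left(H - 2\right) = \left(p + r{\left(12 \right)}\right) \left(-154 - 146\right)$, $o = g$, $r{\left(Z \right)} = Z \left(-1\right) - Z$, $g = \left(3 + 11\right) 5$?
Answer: $16990884$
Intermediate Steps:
$g = 70$ ($g = 14 \cdot 5 = 70$)
$r{\left(Z \right)} = - 2 Z$ ($r{\left(Z \right)} = - Z - Z = - 2 Z$)
$o = 70$
$H = 4052$ ($H = 2 + \frac{\left(-30 - 24\right) \left(-154 - 146\right)}{4} = 2 + \frac{\left(-30 - 24\right) \left(-300\right)}{4} = 2 + \frac{\left(-54\right) \left(-300\right)}{4} = 2 + \frac{1}{4} \cdot 16200 = 2 + 4050 = 4052$)
$\left(H + o\right)^{2} = \left(4052 + 70\right)^{2} = 4122^{2} = 16990884$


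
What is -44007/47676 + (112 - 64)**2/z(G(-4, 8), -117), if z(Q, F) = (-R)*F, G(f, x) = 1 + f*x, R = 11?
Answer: 1970685/2272556 ≈ 0.86717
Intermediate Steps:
z(Q, F) = -11*F (z(Q, F) = (-1*11)*F = -11*F)
-44007/47676 + (112 - 64)**2/z(G(-4, 8), -117) = -44007/47676 + (112 - 64)**2/((-11*(-117))) = -44007*1/47676 + 48**2/1287 = -14669/15892 + 2304*(1/1287) = -14669/15892 + 256/143 = 1970685/2272556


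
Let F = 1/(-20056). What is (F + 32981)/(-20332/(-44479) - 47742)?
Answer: -29421387801865/42588837500816 ≈ -0.69082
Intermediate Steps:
F = -1/20056 ≈ -4.9860e-5
(F + 32981)/(-20332/(-44479) - 47742) = (-1/20056 + 32981)/(-20332/(-44479) - 47742) = 661466935/(20056*(-20332*(-1/44479) - 47742)) = 661466935/(20056*(20332/44479 - 47742)) = 661466935/(20056*(-2123496086/44479)) = (661466935/20056)*(-44479/2123496086) = -29421387801865/42588837500816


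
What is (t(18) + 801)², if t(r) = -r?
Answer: 613089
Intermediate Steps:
(t(18) + 801)² = (-1*18 + 801)² = (-18 + 801)² = 783² = 613089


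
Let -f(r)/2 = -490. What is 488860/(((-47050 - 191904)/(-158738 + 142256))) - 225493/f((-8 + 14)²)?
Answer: 3921180127639/117087460 ≈ 33489.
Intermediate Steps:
f(r) = 980 (f(r) = -2*(-490) = 980)
488860/(((-47050 - 191904)/(-158738 + 142256))) - 225493/f((-8 + 14)²) = 488860/(((-47050 - 191904)/(-158738 + 142256))) - 225493/980 = 488860/((-238954/(-16482))) - 225493*1/980 = 488860/((-238954*(-1/16482))) - 225493/980 = 488860/(119477/8241) - 225493/980 = 488860*(8241/119477) - 225493/980 = 4028695260/119477 - 225493/980 = 3921180127639/117087460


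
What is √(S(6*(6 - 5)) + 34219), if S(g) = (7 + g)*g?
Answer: √34297 ≈ 185.19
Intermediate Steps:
S(g) = g*(7 + g)
√(S(6*(6 - 5)) + 34219) = √((6*(6 - 5))*(7 + 6*(6 - 5)) + 34219) = √((6*1)*(7 + 6*1) + 34219) = √(6*(7 + 6) + 34219) = √(6*13 + 34219) = √(78 + 34219) = √34297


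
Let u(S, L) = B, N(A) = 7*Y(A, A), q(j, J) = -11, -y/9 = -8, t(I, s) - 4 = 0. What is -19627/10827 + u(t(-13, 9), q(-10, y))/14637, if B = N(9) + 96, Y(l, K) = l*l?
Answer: -5492198/3107349 ≈ -1.7675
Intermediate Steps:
t(I, s) = 4 (t(I, s) = 4 + 0 = 4)
Y(l, K) = l²
y = 72 (y = -9*(-8) = 72)
N(A) = 7*A²
B = 663 (B = 7*9² + 96 = 7*81 + 96 = 567 + 96 = 663)
u(S, L) = 663
-19627/10827 + u(t(-13, 9), q(-10, y))/14637 = -19627/10827 + 663/14637 = -19627*1/10827 + 663*(1/14637) = -19627/10827 + 13/287 = -5492198/3107349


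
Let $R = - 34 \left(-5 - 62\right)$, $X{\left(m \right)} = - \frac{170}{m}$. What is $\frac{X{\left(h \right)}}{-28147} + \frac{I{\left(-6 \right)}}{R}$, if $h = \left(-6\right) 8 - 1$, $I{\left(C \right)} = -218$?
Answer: $- \frac{150526757}{1570912217} \approx -0.095821$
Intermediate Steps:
$h = -49$ ($h = -48 - 1 = -49$)
$R = 2278$ ($R = \left(-34\right) \left(-67\right) = 2278$)
$\frac{X{\left(h \right)}}{-28147} + \frac{I{\left(-6 \right)}}{R} = \frac{\left(-170\right) \frac{1}{-49}}{-28147} - \frac{218}{2278} = \left(-170\right) \left(- \frac{1}{49}\right) \left(- \frac{1}{28147}\right) - \frac{109}{1139} = \frac{170}{49} \left(- \frac{1}{28147}\right) - \frac{109}{1139} = - \frac{170}{1379203} - \frac{109}{1139} = - \frac{150526757}{1570912217}$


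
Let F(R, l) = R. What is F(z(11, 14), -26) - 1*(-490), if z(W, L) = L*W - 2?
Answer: 642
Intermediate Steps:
z(W, L) = -2 + L*W
F(z(11, 14), -26) - 1*(-490) = (-2 + 14*11) - 1*(-490) = (-2 + 154) + 490 = 152 + 490 = 642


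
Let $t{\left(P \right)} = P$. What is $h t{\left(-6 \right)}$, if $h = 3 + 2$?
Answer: $-30$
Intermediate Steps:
$h = 5$
$h t{\left(-6 \right)} = 5 \left(-6\right) = -30$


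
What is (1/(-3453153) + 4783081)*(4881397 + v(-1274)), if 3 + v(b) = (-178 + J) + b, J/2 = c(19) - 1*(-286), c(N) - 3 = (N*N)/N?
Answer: 80610763585894410736/3453153 ≈ 2.3344e+13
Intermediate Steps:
c(N) = 3 + N (c(N) = 3 + (N*N)/N = 3 + N**2/N = 3 + N)
J = 616 (J = 2*((3 + 19) - 1*(-286)) = 2*(22 + 286) = 2*308 = 616)
v(b) = 435 + b (v(b) = -3 + ((-178 + 616) + b) = -3 + (438 + b) = 435 + b)
(1/(-3453153) + 4783081)*(4881397 + v(-1274)) = (1/(-3453153) + 4783081)*(4881397 + (435 - 1274)) = (-1/3453153 + 4783081)*(4881397 - 839) = (16516710504392/3453153)*4880558 = 80610763585894410736/3453153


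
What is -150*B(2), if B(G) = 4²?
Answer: -2400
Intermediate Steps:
B(G) = 16
-150*B(2) = -150*16 = -2400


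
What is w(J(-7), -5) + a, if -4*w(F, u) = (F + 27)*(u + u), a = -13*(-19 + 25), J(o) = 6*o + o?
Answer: -133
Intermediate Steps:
J(o) = 7*o
a = -78 (a = -13*6 = -78)
w(F, u) = -u*(27 + F)/2 (w(F, u) = -(F + 27)*(u + u)/4 = -(27 + F)*2*u/4 = -u*(27 + F)/2)
w(J(-7), -5) + a = -½*(-5)*(27 + 7*(-7)) - 78 = -½*(-5)*(27 - 49) - 78 = -½*(-5)*(-22) - 78 = -55 - 78 = -133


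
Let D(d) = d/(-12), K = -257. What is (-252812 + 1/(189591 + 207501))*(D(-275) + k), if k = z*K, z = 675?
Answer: 208953470434591775/4765104 ≈ 4.3851e+10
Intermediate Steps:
k = -173475 (k = 675*(-257) = -173475)
D(d) = -d/12 (D(d) = d*(-1/12) = -d/12)
(-252812 + 1/(189591 + 207501))*(D(-275) + k) = (-252812 + 1/(189591 + 207501))*(-1/12*(-275) - 173475) = (-252812 + 1/397092)*(275/12 - 173475) = (-252812 + 1/397092)*(-2081425/12) = -100389622703/397092*(-2081425/12) = 208953470434591775/4765104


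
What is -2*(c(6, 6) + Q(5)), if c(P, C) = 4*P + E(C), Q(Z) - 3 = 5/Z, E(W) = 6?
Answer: -68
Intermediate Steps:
Q(Z) = 3 + 5/Z
c(P, C) = 6 + 4*P (c(P, C) = 4*P + 6 = 6 + 4*P)
-2*(c(6, 6) + Q(5)) = -2*((6 + 4*6) + (3 + 5/5)) = -2*((6 + 24) + (3 + 5*(1/5))) = -2*(30 + (3 + 1)) = -2*(30 + 4) = -2*34 = -68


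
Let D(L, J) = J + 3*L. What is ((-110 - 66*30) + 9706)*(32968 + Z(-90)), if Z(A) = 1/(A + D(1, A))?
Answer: 44441911360/177 ≈ 2.5108e+8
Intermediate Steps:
Z(A) = 1/(3 + 2*A) (Z(A) = 1/(A + (A + 3*1)) = 1/(A + (A + 3)) = 1/(A + (3 + A)) = 1/(3 + 2*A))
((-110 - 66*30) + 9706)*(32968 + Z(-90)) = ((-110 - 66*30) + 9706)*(32968 + 1/(3 + 2*(-90))) = ((-110 - 1980) + 9706)*(32968 + 1/(3 - 180)) = (-2090 + 9706)*(32968 + 1/(-177)) = 7616*(32968 - 1/177) = 7616*(5835335/177) = 44441911360/177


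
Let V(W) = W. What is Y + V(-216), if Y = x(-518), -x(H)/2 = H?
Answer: 820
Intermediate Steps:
x(H) = -2*H
Y = 1036 (Y = -2*(-518) = 1036)
Y + V(-216) = 1036 - 216 = 820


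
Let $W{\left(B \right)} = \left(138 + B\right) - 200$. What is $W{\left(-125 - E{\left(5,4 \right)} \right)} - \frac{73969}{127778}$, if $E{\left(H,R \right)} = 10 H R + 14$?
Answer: $- \frac{7330421}{18254} \approx -401.58$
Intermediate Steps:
$E{\left(H,R \right)} = 14 + 10 H R$ ($E{\left(H,R \right)} = 10 H R + 14 = 14 + 10 H R$)
$W{\left(B \right)} = -62 + B$
$W{\left(-125 - E{\left(5,4 \right)} \right)} - \frac{73969}{127778} = \left(-62 - \left(139 + 10 \cdot 5 \cdot 4\right)\right) - \frac{73969}{127778} = \left(-62 - 339\right) - 73969 \cdot \frac{1}{127778} = \left(-62 - 339\right) - \frac{10567}{18254} = -401 - \frac{10567}{18254} = - \frac{7330421}{18254}$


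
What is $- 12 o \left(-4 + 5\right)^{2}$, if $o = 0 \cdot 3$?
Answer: $0$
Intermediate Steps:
$o = 0$
$- 12 o \left(-4 + 5\right)^{2} = \left(-12\right) 0 \left(-4 + 5\right)^{2} = 0 \cdot 1^{2} = 0 \cdot 1 = 0$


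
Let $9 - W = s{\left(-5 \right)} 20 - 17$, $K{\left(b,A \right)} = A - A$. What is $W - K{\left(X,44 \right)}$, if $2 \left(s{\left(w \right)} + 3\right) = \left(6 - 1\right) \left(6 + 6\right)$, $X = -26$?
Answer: $-514$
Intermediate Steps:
$s{\left(w \right)} = 27$ ($s{\left(w \right)} = -3 + \frac{\left(6 - 1\right) \left(6 + 6\right)}{2} = -3 + \frac{5 \cdot 12}{2} = -3 + \frac{1}{2} \cdot 60 = -3 + 30 = 27$)
$K{\left(b,A \right)} = 0$
$W = -514$ ($W = 9 - \left(27 \cdot 20 - 17\right) = 9 - \left(540 - 17\right) = 9 - 523 = -514$)
$W - K{\left(X,44 \right)} = -514 - 0 = -514 + 0 = -514$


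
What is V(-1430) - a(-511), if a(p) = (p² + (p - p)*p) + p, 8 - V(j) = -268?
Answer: -260334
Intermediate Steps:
V(j) = 276 (V(j) = 8 - 1*(-268) = 8 + 268 = 276)
a(p) = p + p² (a(p) = (p² + 0*p) + p = (p² + 0) + p = p² + p = p + p²)
V(-1430) - a(-511) = 276 - (-511)*(1 - 511) = 276 - (-511)*(-510) = 276 - 1*260610 = 276 - 260610 = -260334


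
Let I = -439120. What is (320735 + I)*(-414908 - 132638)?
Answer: 64821233210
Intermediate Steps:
(320735 + I)*(-414908 - 132638) = (320735 - 439120)*(-414908 - 132638) = -118385*(-547546) = 64821233210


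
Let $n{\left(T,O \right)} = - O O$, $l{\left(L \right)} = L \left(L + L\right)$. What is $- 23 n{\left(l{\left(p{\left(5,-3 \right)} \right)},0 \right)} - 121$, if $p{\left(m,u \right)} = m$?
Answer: $-121$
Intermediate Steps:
$l{\left(L \right)} = 2 L^{2}$ ($l{\left(L \right)} = L 2 L = 2 L^{2}$)
$n{\left(T,O \right)} = - O^{2}$
$- 23 n{\left(l{\left(p{\left(5,-3 \right)} \right)},0 \right)} - 121 = - 23 \left(- 0^{2}\right) - 121 = - 23 \left(\left(-1\right) 0\right) - 121 = \left(-23\right) 0 - 121 = 0 - 121 = -121$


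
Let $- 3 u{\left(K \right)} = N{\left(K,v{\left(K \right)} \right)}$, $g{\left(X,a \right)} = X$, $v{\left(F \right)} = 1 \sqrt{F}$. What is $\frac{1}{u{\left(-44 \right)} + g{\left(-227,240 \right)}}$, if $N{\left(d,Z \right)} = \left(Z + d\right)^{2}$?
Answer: $- \frac{3 i}{176 \sqrt{11} + 2573 i} \approx -0.0011089 - 0.00025157 i$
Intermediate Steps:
$v{\left(F \right)} = \sqrt{F}$
$u{\left(K \right)} = - \frac{\left(K + \sqrt{K}\right)^{2}}{3}$ ($u{\left(K \right)} = - \frac{\left(\sqrt{K} + K\right)^{2}}{3} = - \frac{\left(K + \sqrt{K}\right)^{2}}{3}$)
$\frac{1}{u{\left(-44 \right)} + g{\left(-227,240 \right)}} = \frac{1}{- \frac{\left(-44 + \sqrt{-44}\right)^{2}}{3} - 227} = \frac{1}{- \frac{\left(-44 + 2 i \sqrt{11}\right)^{2}}{3} - 227} = \frac{1}{-227 - \frac{\left(-44 + 2 i \sqrt{11}\right)^{2}}{3}}$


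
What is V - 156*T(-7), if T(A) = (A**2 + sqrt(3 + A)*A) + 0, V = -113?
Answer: -7757 + 2184*I ≈ -7757.0 + 2184.0*I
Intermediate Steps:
T(A) = A**2 + A*sqrt(3 + A) (T(A) = (A**2 + A*sqrt(3 + A)) + 0 = A**2 + A*sqrt(3 + A))
V - 156*T(-7) = -113 - (-1092)*(-7 + sqrt(3 - 7)) = -113 - (-1092)*(-7 + sqrt(-4)) = -113 - (-1092)*(-7 + 2*I) = -113 - 156*(49 - 14*I) = -113 + (-7644 + 2184*I) = -7757 + 2184*I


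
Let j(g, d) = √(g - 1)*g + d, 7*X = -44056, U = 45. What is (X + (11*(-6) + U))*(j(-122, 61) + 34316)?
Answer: -217080933 + 5392766*I*√123/7 ≈ -2.1708e+8 + 8.5441e+6*I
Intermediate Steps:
X = -44056/7 (X = (⅐)*(-44056) = -44056/7 ≈ -6293.7)
j(g, d) = d + g*√(-1 + g) (j(g, d) = √(-1 + g)*g + d = g*√(-1 + g) + d = d + g*√(-1 + g))
(X + (11*(-6) + U))*(j(-122, 61) + 34316) = (-44056/7 + (11*(-6) + 45))*((61 - 122*√(-1 - 122)) + 34316) = (-44056/7 + (-66 + 45))*((61 - 122*I*√123) + 34316) = (-44056/7 - 21)*((61 - 122*I*√123) + 34316) = -44203*((61 - 122*I*√123) + 34316)/7 = -44203*(34377 - 122*I*√123)/7 = -217080933 + 5392766*I*√123/7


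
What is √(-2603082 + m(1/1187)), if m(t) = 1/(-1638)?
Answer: I*√776020393694/546 ≈ 1613.4*I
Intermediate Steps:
m(t) = -1/1638
√(-2603082 + m(1/1187)) = √(-2603082 - 1/1638) = √(-4263848317/1638) = I*√776020393694/546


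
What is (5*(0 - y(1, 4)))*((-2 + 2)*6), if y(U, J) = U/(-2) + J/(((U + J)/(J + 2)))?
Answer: 0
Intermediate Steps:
y(U, J) = -U/2 + J*(2 + J)/(J + U) (y(U, J) = U*(-½) + J/(((J + U)/(2 + J))) = -U/2 + J/(((J + U)/(2 + J))) = -U/2 + J*((2 + J)/(J + U)) = -U/2 + J*(2 + J)/(J + U))
(5*(0 - y(1, 4)))*((-2 + 2)*6) = (5*(0 - (4² + 2*4 - ½*1² - ½*4*1)/(4 + 1)))*((-2 + 2)*6) = (5*(0 - (16 + 8 - ½*1 - 2)/5))*(0*6) = (5*(0 - (16 + 8 - ½ - 2)/5))*0 = (5*(0 - 43/(5*2)))*0 = (5*(0 - 1*43/10))*0 = (5*(0 - 43/10))*0 = (5*(-43/10))*0 = -43/2*0 = 0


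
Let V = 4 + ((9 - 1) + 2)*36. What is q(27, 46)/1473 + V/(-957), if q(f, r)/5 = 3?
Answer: -173939/469887 ≈ -0.37017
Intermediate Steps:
V = 364 (V = 4 + (8 + 2)*36 = 4 + 10*36 = 4 + 360 = 364)
q(f, r) = 15 (q(f, r) = 5*3 = 15)
q(27, 46)/1473 + V/(-957) = 15/1473 + 364/(-957) = 15*(1/1473) + 364*(-1/957) = 5/491 - 364/957 = -173939/469887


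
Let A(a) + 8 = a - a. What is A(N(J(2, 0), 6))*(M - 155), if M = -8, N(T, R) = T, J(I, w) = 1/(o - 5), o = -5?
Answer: 1304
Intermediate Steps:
J(I, w) = -1/10 (J(I, w) = 1/(-5 - 5) = 1/(-10) = -1/10)
A(a) = -8 (A(a) = -8 + (a - a) = -8 + 0 = -8)
A(N(J(2, 0), 6))*(M - 155) = -8*(-8 - 155) = -8*(-163) = 1304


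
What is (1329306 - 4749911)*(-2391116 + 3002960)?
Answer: -2092876645620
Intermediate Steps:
(1329306 - 4749911)*(-2391116 + 3002960) = -3420605*611844 = -2092876645620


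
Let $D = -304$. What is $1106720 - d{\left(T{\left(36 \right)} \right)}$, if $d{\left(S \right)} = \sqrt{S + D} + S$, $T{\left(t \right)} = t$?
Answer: $1106684 - 2 i \sqrt{67} \approx 1.1067 \cdot 10^{6} - 16.371 i$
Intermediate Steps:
$d{\left(S \right)} = S + \sqrt{-304 + S}$ ($d{\left(S \right)} = \sqrt{S - 304} + S = \sqrt{-304 + S} + S = S + \sqrt{-304 + S}$)
$1106720 - d{\left(T{\left(36 \right)} \right)} = 1106720 - \left(36 + \sqrt{-304 + 36}\right) = 1106720 - \left(36 + \sqrt{-268}\right) = 1106720 - \left(36 + 2 i \sqrt{67}\right) = 1106684 - 2 i \sqrt{67}$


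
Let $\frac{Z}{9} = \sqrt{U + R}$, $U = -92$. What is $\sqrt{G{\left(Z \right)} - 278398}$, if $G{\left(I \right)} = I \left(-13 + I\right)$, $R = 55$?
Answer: $\sqrt{-281395 - 117 i \sqrt{37}} \approx 0.671 - 530.47 i$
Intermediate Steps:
$Z = 9 i \sqrt{37}$ ($Z = 9 \sqrt{-92 + 55} = 9 \sqrt{-37} = 9 i \sqrt{37} \approx 54.745 i$)
$\sqrt{G{\left(Z \right)} - 278398} = \sqrt{9 i \sqrt{37} \left(-13 + 9 i \sqrt{37}\right) - 278398} = \sqrt{-278398 + 9 i \sqrt{37} \left(-13 + 9 i \sqrt{37}\right)}$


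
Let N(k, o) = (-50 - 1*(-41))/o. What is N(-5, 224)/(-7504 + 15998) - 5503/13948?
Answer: -2617610375/6634561472 ≈ -0.39454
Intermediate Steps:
N(k, o) = -9/o (N(k, o) = (-50 + 41)/o = -9/o)
N(-5, 224)/(-7504 + 15998) - 5503/13948 = (-9/224)/(-7504 + 15998) - 5503/13948 = -9*1/224/8494 - 5503*1/13948 = -9/224*1/8494 - 5503/13948 = -9/1902656 - 5503/13948 = -2617610375/6634561472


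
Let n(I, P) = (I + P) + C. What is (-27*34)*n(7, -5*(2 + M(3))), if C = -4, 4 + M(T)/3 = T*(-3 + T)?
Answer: -48654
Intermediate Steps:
M(T) = -12 + 3*T*(-3 + T) (M(T) = -12 + 3*(T*(-3 + T)) = -12 + 3*T*(-3 + T))
n(I, P) = -4 + I + P (n(I, P) = (I + P) - 4 = -4 + I + P)
(-27*34)*n(7, -5*(2 + M(3))) = (-27*34)*(-4 + 7 - 5*(2 + (-12 - 9*3 + 3*3²))) = -918*(-4 + 7 - 5*(2 + (-12 - 27 + 3*9))) = -918*(-4 + 7 - 5*(2 + (-12 - 27 + 27))) = -918*(-4 + 7 - 5*(2 - 12)) = -918*(-4 + 7 - 5*(-10)) = -918*(-4 + 7 + 50) = -918*53 = -48654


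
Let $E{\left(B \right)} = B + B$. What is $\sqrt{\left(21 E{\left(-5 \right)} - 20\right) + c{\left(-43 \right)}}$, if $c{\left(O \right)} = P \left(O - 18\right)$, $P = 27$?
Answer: $i \sqrt{1877} \approx 43.324 i$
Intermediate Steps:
$E{\left(B \right)} = 2 B$
$c{\left(O \right)} = -486 + 27 O$ ($c{\left(O \right)} = 27 \left(O - 18\right) = 27 \left(-18 + O\right) = -486 + 27 O$)
$\sqrt{\left(21 E{\left(-5 \right)} - 20\right) + c{\left(-43 \right)}} = \sqrt{\left(21 \cdot 2 \left(-5\right) - 20\right) + \left(-486 + 27 \left(-43\right)\right)} = \sqrt{\left(21 \left(-10\right) - 20\right) - 1647} = \sqrt{\left(-210 - 20\right) - 1647} = \sqrt{-230 - 1647} = \sqrt{-1877} = i \sqrt{1877}$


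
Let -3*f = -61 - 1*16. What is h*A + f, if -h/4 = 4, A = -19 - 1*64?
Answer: 4061/3 ≈ 1353.7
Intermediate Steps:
A = -83 (A = -19 - 64 = -83)
h = -16 (h = -4*4 = -16)
f = 77/3 (f = -(-61 - 1*16)/3 = -(-61 - 16)/3 = -1/3*(-77) = 77/3 ≈ 25.667)
h*A + f = -16*(-83) + 77/3 = 1328 + 77/3 = 4061/3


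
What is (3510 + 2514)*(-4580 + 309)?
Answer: -25728504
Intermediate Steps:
(3510 + 2514)*(-4580 + 309) = 6024*(-4271) = -25728504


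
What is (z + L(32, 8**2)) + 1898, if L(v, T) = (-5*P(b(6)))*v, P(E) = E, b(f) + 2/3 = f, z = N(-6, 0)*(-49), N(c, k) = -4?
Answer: 3722/3 ≈ 1240.7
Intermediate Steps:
z = 196 (z = -4*(-49) = 196)
b(f) = -2/3 + f
L(v, T) = -80*v/3 (L(v, T) = (-5*(-2/3 + 6))*v = (-5*16/3)*v = -80*v/3)
(z + L(32, 8**2)) + 1898 = (196 - 80/3*32) + 1898 = (196 - 2560/3) + 1898 = -1972/3 + 1898 = 3722/3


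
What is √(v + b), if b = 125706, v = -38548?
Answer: √87158 ≈ 295.23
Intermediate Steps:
√(v + b) = √(-38548 + 125706) = √87158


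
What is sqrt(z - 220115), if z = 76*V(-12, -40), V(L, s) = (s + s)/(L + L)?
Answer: I*sqrt(1978755)/3 ≈ 468.89*I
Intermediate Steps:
V(L, s) = s/L (V(L, s) = (2*s)/((2*L)) = (2*s)*(1/(2*L)) = s/L)
z = 760/3 (z = 76*(-40/(-12)) = 76*(-40*(-1/12)) = 76*(10/3) = 760/3 ≈ 253.33)
sqrt(z - 220115) = sqrt(760/3 - 220115) = sqrt(-659585/3) = I*sqrt(1978755)/3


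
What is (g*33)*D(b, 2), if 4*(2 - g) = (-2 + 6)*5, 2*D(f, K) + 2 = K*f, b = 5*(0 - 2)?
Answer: 1089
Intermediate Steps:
b = -10 (b = 5*(-2) = -10)
D(f, K) = -1 + K*f/2 (D(f, K) = -1 + (K*f)/2 = -1 + K*f/2)
g = -3 (g = 2 - (-2 + 6)*5/4 = 2 - 5 = -3)
(g*33)*D(b, 2) = (-3*33)*(-1 + (1/2)*2*(-10)) = -99*(-1 - 10) = -99*(-11) = 1089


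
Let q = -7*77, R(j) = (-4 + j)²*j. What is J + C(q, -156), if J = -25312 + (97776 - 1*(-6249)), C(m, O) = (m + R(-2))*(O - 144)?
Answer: 262013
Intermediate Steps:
R(j) = j*(-4 + j)²
q = -539
C(m, O) = (-144 + O)*(-72 + m) (C(m, O) = (m - 2*(-4 - 2)²)*(O - 144) = (m - 2*(-6)²)*(-144 + O) = (m - 2*36)*(-144 + O) = (m - 72)*(-144 + O) = (-72 + m)*(-144 + O) = (-144 + O)*(-72 + m))
J = 78713 (J = -25312 + (97776 + 6249) = -25312 + 104025 = 78713)
J + C(q, -156) = 78713 + (10368 - 144*(-539) - 72*(-156) - 156*(-539)) = 78713 + (10368 + 77616 + 11232 + 84084) = 78713 + 183300 = 262013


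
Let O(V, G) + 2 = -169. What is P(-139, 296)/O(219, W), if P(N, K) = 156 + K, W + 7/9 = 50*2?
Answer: -452/171 ≈ -2.6433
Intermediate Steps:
W = 893/9 (W = -7/9 + 50*2 = -7/9 + 100 = 893/9 ≈ 99.222)
O(V, G) = -171 (O(V, G) = -2 - 169 = -171)
P(-139, 296)/O(219, W) = (156 + 296)/(-171) = 452*(-1/171) = -452/171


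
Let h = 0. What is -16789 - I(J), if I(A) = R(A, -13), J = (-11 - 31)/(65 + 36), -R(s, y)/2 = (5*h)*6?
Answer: -16789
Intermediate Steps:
R(s, y) = 0 (R(s, y) = -2*5*0*6 = -0*6 = -2*0 = 0)
J = -42/101 ≈ -0.41584
I(A) = 0
-16789 - I(J) = -16789 - 1*0 = -16789 + 0 = -16789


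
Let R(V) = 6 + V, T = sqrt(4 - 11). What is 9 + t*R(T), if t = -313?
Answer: -1869 - 313*I*sqrt(7) ≈ -1869.0 - 828.12*I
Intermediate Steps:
T = I*sqrt(7) (T = sqrt(-7) = I*sqrt(7) ≈ 2.6458*I)
9 + t*R(T) = 9 - 313*(6 + I*sqrt(7)) = 9 + (-1878 - 313*I*sqrt(7)) = -1869 - 313*I*sqrt(7)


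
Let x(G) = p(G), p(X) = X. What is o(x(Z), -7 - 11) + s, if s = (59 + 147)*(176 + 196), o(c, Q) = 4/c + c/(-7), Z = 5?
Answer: 2682123/35 ≈ 76632.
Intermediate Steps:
x(G) = G
o(c, Q) = 4/c - c/7 (o(c, Q) = 4/c + c*(-1/7) = 4/c - c/7)
s = 76632 (s = 206*372 = 76632)
o(x(Z), -7 - 11) + s = (4/5 - 1/7*5) + 76632 = (4*(1/5) - 5/7) + 76632 = (4/5 - 5/7) + 76632 = 3/35 + 76632 = 2682123/35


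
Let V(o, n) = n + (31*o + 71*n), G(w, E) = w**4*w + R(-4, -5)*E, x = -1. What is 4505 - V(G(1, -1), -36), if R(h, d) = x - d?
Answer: 7190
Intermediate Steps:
R(h, d) = -1 - d
G(w, E) = w**5 + 4*E (G(w, E) = w**4*w + (-1 - 1*(-5))*E = w**5 + (-1 + 5)*E = w**5 + 4*E)
V(o, n) = 31*o + 72*n
4505 - V(G(1, -1), -36) = 4505 - (31*(1**5 + 4*(-1)) + 72*(-36)) = 4505 - (31*(1 - 4) - 2592) = 4505 - (31*(-3) - 2592) = 4505 - (-93 - 2592) = 4505 - 1*(-2685) = 4505 + 2685 = 7190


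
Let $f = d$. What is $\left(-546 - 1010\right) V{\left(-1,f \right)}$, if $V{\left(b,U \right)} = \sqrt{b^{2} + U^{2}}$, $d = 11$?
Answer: $- 1556 \sqrt{122} \approx -17187.0$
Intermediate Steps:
$f = 11$
$V{\left(b,U \right)} = \sqrt{U^{2} + b^{2}}$
$\left(-546 - 1010\right) V{\left(-1,f \right)} = \left(-546 - 1010\right) \sqrt{11^{2} + \left(-1\right)^{2}} = - 1556 \sqrt{121 + 1} = - 1556 \sqrt{122}$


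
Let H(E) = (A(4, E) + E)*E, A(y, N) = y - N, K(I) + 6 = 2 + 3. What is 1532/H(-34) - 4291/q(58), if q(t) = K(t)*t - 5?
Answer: 17395/306 ≈ 56.846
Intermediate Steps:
K(I) = -1 (K(I) = -6 + (2 + 3) = -6 + 5 = -1)
q(t) = -5 - t (q(t) = -t - 5 = -5 - t)
H(E) = 4*E (H(E) = ((4 - E) + E)*E = 4*E)
1532/H(-34) - 4291/q(58) = 1532/((4*(-34))) - 4291/(-5 - 1*58) = 1532/(-136) - 4291/(-5 - 58) = 1532*(-1/136) - 4291/(-63) = -383/34 - 4291*(-1/63) = -383/34 + 613/9 = 17395/306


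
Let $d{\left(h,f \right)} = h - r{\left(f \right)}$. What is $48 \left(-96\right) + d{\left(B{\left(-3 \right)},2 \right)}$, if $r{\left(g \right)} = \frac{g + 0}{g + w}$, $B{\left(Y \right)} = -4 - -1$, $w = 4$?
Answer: $- \frac{13834}{3} \approx -4611.3$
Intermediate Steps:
$B{\left(Y \right)} = -3$ ($B{\left(Y \right)} = -4 + 1 = -3$)
$r{\left(g \right)} = \frac{g}{4 + g}$ ($r{\left(g \right)} = \frac{g + 0}{g + 4} = \frac{g}{4 + g}$)
$d{\left(h,f \right)} = h - \frac{f}{4 + f}$
$48 \left(-96\right) + d{\left(B{\left(-3 \right)},2 \right)} = 48 \left(-96\right) + \frac{\left(-1\right) 2 - 3 \left(4 + 2\right)}{4 + 2} = -4608 + \frac{-2 - 18}{6} = -4608 + \frac{1}{6} \left(-20\right) = -4608 - \frac{10}{3} = - \frac{13834}{3}$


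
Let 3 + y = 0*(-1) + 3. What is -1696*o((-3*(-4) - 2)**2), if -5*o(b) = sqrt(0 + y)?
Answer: 0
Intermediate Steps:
y = 0 (y = -3 + (0*(-1) + 3) = -3 + (0 + 3) = -3 + 3 = 0)
o(b) = 0 (o(b) = -sqrt(0 + 0)/5 = -sqrt(0)/5 = -1/5*0 = 0)
-1696*o((-3*(-4) - 2)**2) = -1696*0 = 0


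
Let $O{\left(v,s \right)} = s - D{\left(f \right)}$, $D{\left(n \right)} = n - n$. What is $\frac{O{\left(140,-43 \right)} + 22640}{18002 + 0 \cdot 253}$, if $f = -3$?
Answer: $\frac{22597}{18002} \approx 1.2552$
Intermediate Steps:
$D{\left(n \right)} = 0$
$O{\left(v,s \right)} = s$ ($O{\left(v,s \right)} = s - 0 = s + 0 = s$)
$\frac{O{\left(140,-43 \right)} + 22640}{18002 + 0 \cdot 253} = \frac{-43 + 22640}{18002 + 0 \cdot 253} = \frac{22597}{18002 + 0} = \frac{22597}{18002}$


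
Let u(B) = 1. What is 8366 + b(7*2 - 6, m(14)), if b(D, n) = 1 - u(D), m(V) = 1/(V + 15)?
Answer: 8366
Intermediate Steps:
m(V) = 1/(15 + V)
b(D, n) = 0 (b(D, n) = 1 - 1*1 = 1 - 1 = 0)
8366 + b(7*2 - 6, m(14)) = 8366 + 0 = 8366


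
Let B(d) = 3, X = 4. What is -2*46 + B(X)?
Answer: -89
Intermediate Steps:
-2*46 + B(X) = -2*46 + 3 = -92 + 3 = -89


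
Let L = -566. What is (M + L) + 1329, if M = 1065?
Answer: 1828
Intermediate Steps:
(M + L) + 1329 = (1065 - 566) + 1329 = 499 + 1329 = 1828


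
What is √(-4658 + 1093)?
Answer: I*√3565 ≈ 59.708*I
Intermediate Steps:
√(-4658 + 1093) = √(-3565) = I*√3565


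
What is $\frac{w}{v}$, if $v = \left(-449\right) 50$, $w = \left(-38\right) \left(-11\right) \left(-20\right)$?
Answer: $\frac{836}{2245} \approx 0.37238$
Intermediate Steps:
$w = -8360$ ($w = 418 \left(-20\right) = -8360$)
$v = -22450$
$\frac{w}{v} = - \frac{8360}{-22450} = \left(-8360\right) \left(- \frac{1}{22450}\right) = \frac{836}{2245}$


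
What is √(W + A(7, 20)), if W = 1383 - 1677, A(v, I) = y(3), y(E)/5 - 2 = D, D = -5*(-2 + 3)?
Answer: I*√309 ≈ 17.578*I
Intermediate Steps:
D = -5 (D = -5*1 = -5)
y(E) = -15 (y(E) = 10 + 5*(-5) = 10 - 25 = -15)
A(v, I) = -15
W = -294
√(W + A(7, 20)) = √(-294 - 15) = √(-309) = I*√309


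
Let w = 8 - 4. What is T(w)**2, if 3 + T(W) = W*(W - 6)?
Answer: 121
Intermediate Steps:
w = 4
T(W) = -3 + W*(-6 + W) (T(W) = -3 + W*(W - 6) = -3 + W*(-6 + W))
T(w)**2 = (-3 + 4**2 - 6*4)**2 = (-3 + 16 - 24)**2 = (-11)**2 = 121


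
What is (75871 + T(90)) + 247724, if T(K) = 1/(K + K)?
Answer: 58247101/180 ≈ 3.2360e+5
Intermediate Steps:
T(K) = 1/(2*K)
(75871 + T(90)) + 247724 = (75871 + (½)/90) + 247724 = (75871 + (½)*(1/90)) + 247724 = (75871 + 1/180) + 247724 = 13656781/180 + 247724 = 58247101/180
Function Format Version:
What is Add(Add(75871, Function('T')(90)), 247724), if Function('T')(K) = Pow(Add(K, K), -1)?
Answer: Rational(58247101, 180) ≈ 3.2360e+5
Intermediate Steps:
Function('T')(K) = Mul(Rational(1, 2), Pow(K, -1)) (Function('T')(K) = Pow(Mul(2, K), -1) = Mul(Rational(1, 2), Pow(K, -1)))
Add(Add(75871, Function('T')(90)), 247724) = Add(Add(75871, Mul(Rational(1, 2), Pow(90, -1))), 247724) = Add(Add(75871, Mul(Rational(1, 2), Rational(1, 90))), 247724) = Add(Add(75871, Rational(1, 180)), 247724) = Add(Rational(13656781, 180), 247724) = Rational(58247101, 180)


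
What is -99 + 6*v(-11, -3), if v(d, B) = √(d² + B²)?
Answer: -99 + 6*√130 ≈ -30.589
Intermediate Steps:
v(d, B) = √(B² + d²)
-99 + 6*v(-11, -3) = -99 + 6*√((-3)² + (-11)²) = -99 + 6*√(9 + 121) = -99 + 6*√130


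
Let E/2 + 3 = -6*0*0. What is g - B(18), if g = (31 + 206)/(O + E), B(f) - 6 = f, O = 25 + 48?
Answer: -1371/67 ≈ -20.463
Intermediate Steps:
O = 73
B(f) = 6 + f
E = -6 (E = -6 + 2*(-6*0*0) = -6 + 2*(0*0) = -6 + 2*0 = -6 + 0 = -6)
g = 237/67 (g = (31 + 206)/(73 - 6) = 237/67 ≈ 3.5373)
g - B(18) = 237/67 - (6 + 18) = 237/67 - 1*24 = 237/67 - 24 = -1371/67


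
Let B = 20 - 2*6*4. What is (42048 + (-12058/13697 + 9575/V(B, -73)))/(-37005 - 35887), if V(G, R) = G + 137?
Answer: -62906363157/108825787916 ≈ -0.57805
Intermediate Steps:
B = -28 (B = 20 - 12*4 = 20 - 48 = -28)
V(G, R) = 137 + G
(42048 + (-12058/13697 + 9575/V(B, -73)))/(-37005 - 35887) = (42048 + (-12058/13697 + 9575/(137 - 28)))/(-37005 - 35887) = (42048 + (-12058*1/13697 + 9575/109))/(-72892) = (42048 + (-12058/13697 + 9575*(1/109)))*(-1/72892) = (42048 + (-12058/13697 + 9575/109))*(-1/72892) = (42048 + 129834453/1492973)*(-1/72892) = (62906363157/1492973)*(-1/72892) = -62906363157/108825787916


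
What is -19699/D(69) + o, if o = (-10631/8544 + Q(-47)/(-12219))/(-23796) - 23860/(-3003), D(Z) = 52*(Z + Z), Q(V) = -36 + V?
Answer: 99145125796510433/19065206936071296 ≈ 5.2003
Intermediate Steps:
D(Z) = 104*Z (D(Z) = 52*(2*Z) = 104*Z)
o = 6586150296576919/828922040698752 (o = (-10631/8544 + (-36 - 47)/(-12219))/(-23796) - 23860/(-3003) = (-10631*1/8544 - 83*(-1/12219))*(-1/23796) - 23860*(-1/3003) = (-10631/8544 + 83/12219)*(-1/23796) + 23860/3003 = -43063679/34799712*(-1/23796) + 23860/3003 = 43063679/828093946752 + 23860/3003 = 6586150296576919/828922040698752 ≈ 7.9454)
-19699/D(69) + o = -19699/(104*69) + 6586150296576919/828922040698752 = -19699/7176 + 6586150296576919/828922040698752 = 99145125796510433/19065206936071296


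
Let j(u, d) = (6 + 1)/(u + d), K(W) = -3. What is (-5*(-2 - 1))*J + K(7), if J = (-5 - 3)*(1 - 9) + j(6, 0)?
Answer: 1949/2 ≈ 974.50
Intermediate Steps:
j(u, d) = 7/(d + u)
J = 391/6 (J = (-5 - 3)*(1 - 9) + 7/(0 + 6) = -8*(-8) + 7/6 = 64 + 7*(⅙) = 64 + 7/6 = 391/6 ≈ 65.167)
(-5*(-2 - 1))*J + K(7) = -5*(-2 - 1)*(391/6) - 3 = -5*(-3)*(391/6) - 3 = 15*(391/6) - 3 = 1955/2 - 3 = 1949/2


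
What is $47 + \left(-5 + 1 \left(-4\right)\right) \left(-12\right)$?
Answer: $155$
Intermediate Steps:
$47 + \left(-5 + 1 \left(-4\right)\right) \left(-12\right) = 47 + \left(-5 - 4\right) \left(-12\right) = 47 - -108 = 47 + 108 = 155$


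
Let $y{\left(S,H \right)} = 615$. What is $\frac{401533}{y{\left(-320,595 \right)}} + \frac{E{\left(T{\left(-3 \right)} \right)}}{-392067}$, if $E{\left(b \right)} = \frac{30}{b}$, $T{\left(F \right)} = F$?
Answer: $\frac{52475948287}{80373735} \approx 652.9$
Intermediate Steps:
$\frac{401533}{y{\left(-320,595 \right)}} + \frac{E{\left(T{\left(-3 \right)} \right)}}{-392067} = \frac{401533}{615} + \frac{30 \frac{1}{-3}}{-392067} = 401533 \cdot \frac{1}{615} + 30 \left(- \frac{1}{3}\right) \left(- \frac{1}{392067}\right) = \frac{401533}{615} - - \frac{10}{392067} = \frac{401533}{615} + \frac{10}{392067} = \frac{52475948287}{80373735}$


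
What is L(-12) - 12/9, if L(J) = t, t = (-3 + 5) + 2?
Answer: 8/3 ≈ 2.6667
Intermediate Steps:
t = 4 (t = 2 + 2 = 4)
L(J) = 4
L(-12) - 12/9 = 4 - 12/9 = 4 - 12*⅑ = 4 - 4/3 = 8/3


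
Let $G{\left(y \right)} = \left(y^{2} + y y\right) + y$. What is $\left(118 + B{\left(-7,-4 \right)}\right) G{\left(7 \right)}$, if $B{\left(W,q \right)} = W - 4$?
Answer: $11235$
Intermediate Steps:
$B{\left(W,q \right)} = -4 + W$ ($B{\left(W,q \right)} = W - 4 = -4 + W$)
$G{\left(y \right)} = y + 2 y^{2}$ ($G{\left(y \right)} = \left(y^{2} + y^{2}\right) + y = 2 y^{2} + y = y + 2 y^{2}$)
$\left(118 + B{\left(-7,-4 \right)}\right) G{\left(7 \right)} = \left(118 - 11\right) 7 \left(1 + 2 \cdot 7\right) = \left(118 - 11\right) 7 \left(1 + 14\right) = 107 \cdot 7 \cdot 15 = 107 \cdot 105 = 11235$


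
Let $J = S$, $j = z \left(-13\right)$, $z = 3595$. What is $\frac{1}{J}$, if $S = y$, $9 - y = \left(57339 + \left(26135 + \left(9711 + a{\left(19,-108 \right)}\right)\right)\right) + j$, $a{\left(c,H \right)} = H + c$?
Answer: $- \frac{1}{46352} \approx -2.1574 \cdot 10^{-5}$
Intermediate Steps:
$j = -46735$ ($j = 3595 \left(-13\right) = -46735$)
$y = -46352$ ($y = 9 - \left(\left(57339 + \left(26135 + \left(9711 + \left(-108 + 19\right)\right)\right)\right) - 46735\right) = 9 - \left(\left(57339 + \left(26135 + \left(9711 - 89\right)\right)\right) - 46735\right) = 9 - \left(\left(57339 + \left(26135 + 9622\right)\right) - 46735\right) = 9 - \left(\left(57339 + 35757\right) - 46735\right) = 9 - \left(93096 - 46735\right) = 9 - 46361 = -46352$)
$S = -46352$
$J = -46352$
$\frac{1}{J} = \frac{1}{-46352} = - \frac{1}{46352}$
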